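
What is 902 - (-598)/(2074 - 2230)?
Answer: 5389/6 ≈ 898.17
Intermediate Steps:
902 - (-598)/(2074 - 2230) = 902 - (-598)/(-156) = 902 - (-598)*(-1)/156 = 902 - 1*23/6 = 902 - 23/6 = 5389/6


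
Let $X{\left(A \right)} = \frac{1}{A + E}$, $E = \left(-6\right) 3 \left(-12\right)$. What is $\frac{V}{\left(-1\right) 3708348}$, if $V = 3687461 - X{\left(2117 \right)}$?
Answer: $- \frac{716903876}{720964657} \approx -0.99437$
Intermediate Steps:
$E = 216$ ($E = \left(-18\right) \left(-12\right) = 216$)
$X{\left(A \right)} = \frac{1}{216 + A}$ ($X{\left(A \right)} = \frac{1}{A + 216} = \frac{1}{216 + A}$)
$V = \frac{8602846512}{2333}$ ($V = 3687461 - \frac{1}{216 + 2117} = 3687461 - \frac{1}{2333} = \frac{8602846512}{2333} \approx 3.6875 \cdot 10^{6}$)
$\frac{V}{\left(-1\right) 3708348} = \frac{8602846512}{2333 \left(\left(-1\right) 3708348\right)} = \frac{8602846512}{2333 \left(-3708348\right)} = \frac{8602846512}{2333} \left(- \frac{1}{3708348}\right) = - \frac{716903876}{720964657}$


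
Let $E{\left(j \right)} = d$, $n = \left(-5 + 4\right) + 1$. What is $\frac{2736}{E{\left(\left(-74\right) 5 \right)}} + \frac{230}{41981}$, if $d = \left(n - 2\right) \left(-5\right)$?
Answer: $\frac{57431158}{209905} \approx 273.61$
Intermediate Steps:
$n = 0$ ($n = -1 + 1 = 0$)
$d = 10$ ($d = \left(0 - 2\right) \left(-5\right) = \left(-2\right) \left(-5\right) = 10$)
$E{\left(j \right)} = 10$
$\frac{2736}{E{\left(\left(-74\right) 5 \right)}} + \frac{230}{41981} = \frac{2736}{10} + \frac{230}{41981} = 2736 \cdot \frac{1}{10} + 230 \cdot \frac{1}{41981} = \frac{1368}{5} + \frac{230}{41981} = \frac{57431158}{209905}$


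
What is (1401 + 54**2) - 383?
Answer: 3934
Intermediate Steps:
(1401 + 54**2) - 383 = (1401 + 2916) - 383 = 4317 - 383 = 3934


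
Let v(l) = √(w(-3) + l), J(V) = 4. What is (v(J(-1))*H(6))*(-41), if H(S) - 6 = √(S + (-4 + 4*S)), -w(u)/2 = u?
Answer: 41*√10*(-6 - √26) ≈ -1439.0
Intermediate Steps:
w(u) = -2*u
H(S) = 6 + √(-4 + 5*S) (H(S) = 6 + √(S + (-4 + 4*S)) = 6 + √(-4 + 5*S))
v(l) = √(6 + l) (v(l) = √(-2*(-3) + l) = √(6 + l))
(v(J(-1))*H(6))*(-41) = (√(6 + 4)*(6 + √(-4 + 5*6)))*(-41) = (√10*(6 + √(-4 + 30)))*(-41) = (√10*(6 + √26))*(-41) = -41*√10*(6 + √26)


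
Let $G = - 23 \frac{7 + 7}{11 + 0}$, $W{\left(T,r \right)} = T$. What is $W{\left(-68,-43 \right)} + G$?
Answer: $- \frac{1070}{11} \approx -97.273$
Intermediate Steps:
$G = - \frac{322}{11}$ ($G = - 23 \cdot \frac{14}{11} = - 23 \cdot 14 \cdot \frac{1}{11} = \left(-23\right) \frac{14}{11} = - \frac{322}{11} \approx -29.273$)
$W{\left(-68,-43 \right)} + G = -68 - \frac{322}{11} = - \frac{1070}{11}$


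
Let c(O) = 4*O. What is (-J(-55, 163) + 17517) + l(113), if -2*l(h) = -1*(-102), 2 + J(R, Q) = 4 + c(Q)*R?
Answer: 53324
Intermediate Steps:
J(R, Q) = 2 + 4*Q*R (J(R, Q) = -2 + (4 + (4*Q)*R) = -2 + (4 + 4*Q*R) = 2 + 4*Q*R)
l(h) = -51 (l(h) = -(-1)*(-102)/2 = -½*102 = -51)
(-J(-55, 163) + 17517) + l(113) = (-(2 + 4*163*(-55)) + 17517) - 51 = (-(2 - 35860) + 17517) - 51 = (-1*(-35858) + 17517) - 51 = (35858 + 17517) - 51 = 53375 - 51 = 53324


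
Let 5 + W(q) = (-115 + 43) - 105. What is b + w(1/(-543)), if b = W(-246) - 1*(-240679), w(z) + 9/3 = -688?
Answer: 239806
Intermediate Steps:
w(z) = -691 (w(z) = -3 - 688 = -691)
W(q) = -182 (W(q) = -5 + ((-115 + 43) - 105) = -5 + (-72 - 105) = -5 - 177 = -182)
b = 240497 (b = -182 - 1*(-240679) = -182 + 240679 = 240497)
b + w(1/(-543)) = 240497 - 691 = 239806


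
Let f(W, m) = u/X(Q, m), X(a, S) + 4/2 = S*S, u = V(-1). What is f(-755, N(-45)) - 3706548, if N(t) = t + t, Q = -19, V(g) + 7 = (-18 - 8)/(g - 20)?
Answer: -630328139905/170058 ≈ -3.7065e+6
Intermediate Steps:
V(g) = -7 - 26/(-20 + g) (V(g) = -7 + (-18 - 8)/(g - 20) = -7 - 26/(-20 + g))
u = -121/21 (u = (114 - 7*(-1))/(-20 - 1) = (114 + 7)/(-21) = -1/21*121 = -121/21 ≈ -5.7619)
N(t) = 2*t
X(a, S) = -2 + S² (X(a, S) = -2 + S*S = -2 + S²)
f(W, m) = -121/(21*(-2 + m²))
f(-755, N(-45)) - 3706548 = -121/(-42 + 21*(2*(-45))²) - 3706548 = -121/(-42 + 21*(-90)²) - 3706548 = -121/(-42 + 21*8100) - 3706548 = -121/(-42 + 170100) - 3706548 = -121/170058 - 3706548 = -630328139905/170058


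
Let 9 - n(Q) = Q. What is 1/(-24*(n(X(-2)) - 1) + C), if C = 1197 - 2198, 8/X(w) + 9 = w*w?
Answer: -5/6157 ≈ -0.00081208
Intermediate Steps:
X(w) = 8/(-9 + w²) (X(w) = 8/(-9 + w*w) = 8/(-9 + w²))
n(Q) = 9 - Q
C = -1001
1/(-24*(n(X(-2)) - 1) + C) = 1/(-24*((9 - 8/(-9 + (-2)²)) - 1) - 1001) = 1/(-24*((9 - 8/(-9 + 4)) - 1) - 1001) = 1/(-24*((9 - 8/(-5)) - 1) - 1001) = 1/(-24*((9 - 8*(-1)/5) - 1) - 1001) = 1/(-24*((9 - 1*(-8/5)) - 1) - 1001) = 1/(-24*((9 + 8/5) - 1) - 1001) = 1/(-24*(53/5 - 1) - 1001) = 1/(-24*48/5 - 1001) = 1/(-1152/5 - 1001) = 1/(-6157/5) = -5/6157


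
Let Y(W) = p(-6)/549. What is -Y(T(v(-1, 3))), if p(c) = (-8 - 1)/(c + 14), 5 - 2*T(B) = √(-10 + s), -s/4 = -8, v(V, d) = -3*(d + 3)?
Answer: 1/488 ≈ 0.0020492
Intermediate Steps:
v(V, d) = -9 - 3*d (v(V, d) = -3*(3 + d) = -9 - 3*d)
s = 32 (s = -4*(-8) = 32)
T(B) = 5/2 - √22/2 (T(B) = 5/2 - √(-10 + 32)/2 = 5/2 - √22/2)
p(c) = -9/(14 + c)
Y(W) = -1/488 (Y(W) = -9/(14 - 6)/549 = -9/8*(1/549) = -9*⅛*(1/549) = -9/8*1/549 = -1/488)
-Y(T(v(-1, 3))) = -1*(-1/488) = 1/488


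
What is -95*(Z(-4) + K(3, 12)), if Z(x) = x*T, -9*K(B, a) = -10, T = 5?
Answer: 16150/9 ≈ 1794.4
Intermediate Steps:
K(B, a) = 10/9 (K(B, a) = -⅑*(-10) = 10/9)
Z(x) = 5*x (Z(x) = x*5 = 5*x)
-95*(Z(-4) + K(3, 12)) = -95*(5*(-4) + 10/9) = -95*(-20 + 10/9) = -95*(-170/9) = 16150/9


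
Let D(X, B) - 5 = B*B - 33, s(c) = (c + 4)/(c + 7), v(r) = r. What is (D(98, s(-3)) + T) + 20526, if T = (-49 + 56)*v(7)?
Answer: 328753/16 ≈ 20547.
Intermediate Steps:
T = 49 (T = (-49 + 56)*7 = 7*7 = 49)
s(c) = (4 + c)/(7 + c)
D(X, B) = -28 + B**2 (D(X, B) = 5 + (B*B - 33) = 5 + (B**2 - 33) = 5 + (-33 + B**2) = -28 + B**2)
(D(98, s(-3)) + T) + 20526 = ((-28 + ((4 - 3)/(7 - 3))**2) + 49) + 20526 = ((-28 + (1/4)**2) + 49) + 20526 = ((-28 + 1/16) + 49) + 20526 = (-447/16 + 49) + 20526 = 337/16 + 20526 = 328753/16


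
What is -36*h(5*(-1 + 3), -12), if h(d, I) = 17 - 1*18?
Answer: 36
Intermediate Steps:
h(d, I) = -1 (h(d, I) = 17 - 18 = -1)
-36*h(5*(-1 + 3), -12) = -36*(-1) = 36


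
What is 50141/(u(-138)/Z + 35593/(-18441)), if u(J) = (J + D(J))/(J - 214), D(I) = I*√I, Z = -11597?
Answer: -137109109496501836683990000/5277898946720618301283 + 2401426741953615103728*I*√138/5277898946720618301283 ≈ -25978.0 + 5.345*I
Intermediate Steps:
D(I) = I^(3/2)
u(J) = (J + J^(3/2))/(-214 + J) (u(J) = (J + J^(3/2))/(J - 214) = (J + J^(3/2))/(-214 + J))
50141/(u(-138)/Z + 35593/(-18441)) = 50141/(((-138 + (-138)^(3/2))/(-214 - 138))/(-11597) + 35593/(-18441)) = 50141/(((-138 - 138*I*√138)/(-352))*(-1/11597) + 35593*(-1/18441)) = 50141/(-(-138 - 138*I*√138)/352*(-1/11597) - 35593/18441) = 50141/((69/176 + 69*I*√138/176)*(-1/11597) - 35593/18441) = 50141/((-69/2041072 - 69*I*√138/2041072) - 35593/18441) = 50141/(-72649148125/37639408752 - 69*I*√138/2041072)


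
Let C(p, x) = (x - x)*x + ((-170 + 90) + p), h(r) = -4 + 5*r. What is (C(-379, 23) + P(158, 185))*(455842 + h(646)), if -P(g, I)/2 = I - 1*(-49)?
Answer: -425556036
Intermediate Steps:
P(g, I) = -98 - 2*I (P(g, I) = -2*(I - 1*(-49)) = -2*(I + 49) = -2*(49 + I) = -98 - 2*I)
C(p, x) = -80 + p (C(p, x) = 0*x + (-80 + p) = 0 + (-80 + p) = -80 + p)
(C(-379, 23) + P(158, 185))*(455842 + h(646)) = ((-80 - 379) + (-98 - 2*185))*(455842 + (-4 + 5*646)) = (-459 + (-98 - 370))*(455842 + (-4 + 3230)) = (-459 - 468)*(455842 + 3226) = -927*459068 = -425556036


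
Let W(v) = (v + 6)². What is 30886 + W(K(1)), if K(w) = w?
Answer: 30935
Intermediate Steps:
W(v) = (6 + v)²
30886 + W(K(1)) = 30886 + (6 + 1)² = 30886 + 7² = 30886 + 49 = 30935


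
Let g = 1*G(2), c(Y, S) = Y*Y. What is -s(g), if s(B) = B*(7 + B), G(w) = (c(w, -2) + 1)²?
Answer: -800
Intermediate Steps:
c(Y, S) = Y²
G(w) = (1 + w²)² (G(w) = (w² + 1)² = (1 + w²)²)
g = 25 (g = 1*(1 + 2²)² = 1*(1 + 4)² = 1*5² = 1*25 = 25)
-s(g) = -25*(7 + 25) = -25*32 = -1*800 = -800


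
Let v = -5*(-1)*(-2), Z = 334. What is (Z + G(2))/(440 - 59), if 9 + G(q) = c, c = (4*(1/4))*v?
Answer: 105/127 ≈ 0.82677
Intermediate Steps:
v = -10 (v = 5*(-2) = -10)
c = -10 (c = (4*(1/4))*(-10) = (4*(1*(¼)))*(-10) = (4*(¼))*(-10) = 1*(-10) = -10)
G(q) = -19 (G(q) = -9 - 10 = -19)
(Z + G(2))/(440 - 59) = (334 - 19)/(440 - 59) = 315/381 = 315*(1/381) = 105/127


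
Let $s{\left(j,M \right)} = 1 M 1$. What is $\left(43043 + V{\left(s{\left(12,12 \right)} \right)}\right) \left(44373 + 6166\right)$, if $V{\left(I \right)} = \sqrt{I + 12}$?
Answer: $2175350177 + 101078 \sqrt{6} \approx 2.1756 \cdot 10^{9}$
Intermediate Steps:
$s{\left(j,M \right)} = M$ ($s{\left(j,M \right)} = M 1 = M$)
$V{\left(I \right)} = \sqrt{12 + I}$
$\left(43043 + V{\left(s{\left(12,12 \right)} \right)}\right) \left(44373 + 6166\right) = \left(43043 + \sqrt{12 + 12}\right) \left(44373 + 6166\right) = \left(43043 + \sqrt{24}\right) 50539 = \left(43043 + 2 \sqrt{6}\right) 50539 = 2175350177 + 101078 \sqrt{6}$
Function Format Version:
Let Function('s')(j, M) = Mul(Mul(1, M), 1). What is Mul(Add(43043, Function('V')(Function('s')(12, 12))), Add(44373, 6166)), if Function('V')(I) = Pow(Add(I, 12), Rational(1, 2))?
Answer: Add(2175350177, Mul(101078, Pow(6, Rational(1, 2)))) ≈ 2.1756e+9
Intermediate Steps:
Function('s')(j, M) = M (Function('s')(j, M) = Mul(M, 1) = M)
Function('V')(I) = Pow(Add(12, I), Rational(1, 2))
Mul(Add(43043, Function('V')(Function('s')(12, 12))), Add(44373, 6166)) = Mul(Add(43043, Pow(Add(12, 12), Rational(1, 2))), Add(44373, 6166)) = Mul(Add(43043, Pow(24, Rational(1, 2))), 50539) = Mul(Add(43043, Mul(2, Pow(6, Rational(1, 2)))), 50539) = Add(2175350177, Mul(101078, Pow(6, Rational(1, 2))))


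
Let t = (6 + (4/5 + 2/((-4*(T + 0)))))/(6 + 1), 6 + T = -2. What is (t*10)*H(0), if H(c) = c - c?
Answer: 0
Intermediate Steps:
T = -8 (T = -6 - 2 = -8)
H(c) = 0
t = 549/560 (t = (6 + (4/5 + 2/((-4*(-8 + 0)))))/(6 + 1) = (6 + (4*(⅕) + 2/((-4*(-8)))))/7 = (6 + (⅘ + 2/32))*(⅐) = (6 + (⅘ + 2*(1/32)))*(⅐) = (6 + (⅘ + 1/16))*(⅐) = (6 + 69/80)*(⅐) = (549/80)*(⅐) = 549/560 ≈ 0.98036)
(t*10)*H(0) = ((549/560)*10)*0 = (549/56)*0 = 0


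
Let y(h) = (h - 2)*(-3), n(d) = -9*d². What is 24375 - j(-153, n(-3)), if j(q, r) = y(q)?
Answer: 23910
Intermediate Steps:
y(h) = 6 - 3*h (y(h) = (-2 + h)*(-3) = 6 - 3*h)
j(q, r) = 6 - 3*q
24375 - j(-153, n(-3)) = 24375 - (6 - 3*(-153)) = 24375 - (6 + 459) = 24375 - 1*465 = 24375 - 465 = 23910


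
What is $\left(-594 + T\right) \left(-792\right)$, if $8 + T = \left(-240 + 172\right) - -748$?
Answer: $-61776$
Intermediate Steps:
$T = 672$ ($T = -8 + \left(\left(-240 + 172\right) - -748\right) = -8 + \left(-68 + 748\right) = -8 + 680 = 672$)
$\left(-594 + T\right) \left(-792\right) = \left(-594 + 672\right) \left(-792\right) = 78 \left(-792\right) = -61776$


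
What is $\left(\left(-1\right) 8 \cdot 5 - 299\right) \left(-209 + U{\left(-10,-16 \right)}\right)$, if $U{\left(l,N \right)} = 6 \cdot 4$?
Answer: $62715$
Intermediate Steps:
$U{\left(l,N \right)} = 24$
$\left(\left(-1\right) 8 \cdot 5 - 299\right) \left(-209 + U{\left(-10,-16 \right)}\right) = \left(\left(-1\right) 8 \cdot 5 - 299\right) \left(-209 + 24\right) = \left(\left(-8\right) 5 - 299\right) \left(-185\right) = \left(-40 - 299\right) \left(-185\right) = \left(-339\right) \left(-185\right) = 62715$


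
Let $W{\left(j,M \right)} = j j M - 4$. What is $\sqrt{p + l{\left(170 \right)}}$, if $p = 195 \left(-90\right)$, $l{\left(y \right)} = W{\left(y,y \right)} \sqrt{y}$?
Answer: $\sqrt{-17550 + 4912996 \sqrt{170}} \approx 8002.5$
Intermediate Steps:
$W{\left(j,M \right)} = -4 + M j^{2}$ ($W{\left(j,M \right)} = j^{2} M - 4 = M j^{2} - 4 = -4 + M j^{2}$)
$l{\left(y \right)} = \sqrt{y} \left(-4 + y^{3}\right)$ ($l{\left(y \right)} = \left(-4 + y y^{2}\right) \sqrt{y} = \left(-4 + y^{3}\right) \sqrt{y} = \sqrt{y} \left(-4 + y^{3}\right)$)
$p = -17550$
$\sqrt{p + l{\left(170 \right)}} = \sqrt{-17550 + \sqrt{170} \left(-4 + 170^{3}\right)} = \sqrt{-17550 + \sqrt{170} \left(-4 + 4913000\right)} = \sqrt{-17550 + \sqrt{170} \cdot 4912996} = \sqrt{-17550 + 4912996 \sqrt{170}}$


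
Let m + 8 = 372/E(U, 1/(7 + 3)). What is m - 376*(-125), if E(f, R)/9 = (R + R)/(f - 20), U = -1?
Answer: 42652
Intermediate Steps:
E(f, R) = 18*R/(-20 + f) (E(f, R) = 9*((R + R)/(f - 20)) = 9*((2*R)/(-20 + f)) = 9*(2*R/(-20 + f)) = 18*R/(-20 + f))
m = -4348 (m = -8 + 372/((18/((7 + 3)*(-20 - 1)))) = -8 + 372/((18/(10*(-21)))) = -8 + 372/((18*(1/10)*(-1/21))) = -8 + 372/(-3/35) = -8 + 372*(-35/3) = -8 - 4340 = -4348)
m - 376*(-125) = -4348 - 376*(-125) = -4348 + 47000 = 42652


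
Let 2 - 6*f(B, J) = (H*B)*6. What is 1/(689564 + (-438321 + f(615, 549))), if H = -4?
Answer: 3/761110 ≈ 3.9416e-6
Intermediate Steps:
f(B, J) = 1/3 + 4*B (f(B, J) = 1/3 - (-4*B)*6/6 = 1/3 - (-4)*B = 1/3 + 4*B)
1/(689564 + (-438321 + f(615, 549))) = 1/(689564 + (-438321 + (1/3 + 4*615))) = 1/(689564 + (-438321 + (1/3 + 2460))) = 1/(689564 + (-438321 + 7381/3)) = 1/(689564 - 1307582/3) = 1/(761110/3) = 3/761110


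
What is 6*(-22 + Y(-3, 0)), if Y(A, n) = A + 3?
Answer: -132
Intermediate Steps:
Y(A, n) = 3 + A
6*(-22 + Y(-3, 0)) = 6*(-22 + (3 - 3)) = 6*(-22 + 0) = 6*(-22) = -132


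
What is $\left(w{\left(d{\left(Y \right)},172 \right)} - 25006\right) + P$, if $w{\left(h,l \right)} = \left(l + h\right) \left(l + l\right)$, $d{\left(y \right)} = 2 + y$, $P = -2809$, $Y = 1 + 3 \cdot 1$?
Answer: $33417$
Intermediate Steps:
$Y = 4$ ($Y = 1 + 3 = 4$)
$w{\left(h,l \right)} = 2 l \left(h + l\right)$ ($w{\left(h,l \right)} = \left(h + l\right) 2 l = 2 l \left(h + l\right)$)
$\left(w{\left(d{\left(Y \right)},172 \right)} - 25006\right) + P = \left(2 \cdot 172 \left(\left(2 + 4\right) + 172\right) - 25006\right) - 2809 = \left(2 \cdot 172 \left(6 + 172\right) - 25006\right) - 2809 = \left(2 \cdot 172 \cdot 178 - 25006\right) - 2809 = \left(61232 - 25006\right) - 2809 = 36226 - 2809 = 33417$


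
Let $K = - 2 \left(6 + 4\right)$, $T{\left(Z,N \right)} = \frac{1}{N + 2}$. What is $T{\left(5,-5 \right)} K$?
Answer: $\frac{20}{3} \approx 6.6667$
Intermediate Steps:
$T{\left(Z,N \right)} = \frac{1}{2 + N}$
$K = -20$ ($K = \left(-2\right) 10 = -20$)
$T{\left(5,-5 \right)} K = \frac{1}{2 - 5} \left(-20\right) = \frac{1}{-3} \left(-20\right) = \left(- \frac{1}{3}\right) \left(-20\right) = \frac{20}{3}$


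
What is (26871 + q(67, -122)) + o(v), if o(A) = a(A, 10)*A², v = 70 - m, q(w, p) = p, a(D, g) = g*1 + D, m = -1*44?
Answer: 1638253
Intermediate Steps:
m = -44
a(D, g) = D + g (a(D, g) = g + D = D + g)
v = 114 (v = 70 - 1*(-44) = 70 + 44 = 114)
o(A) = A²*(10 + A) (o(A) = (A + 10)*A² = (10 + A)*A² = A²*(10 + A))
(26871 + q(67, -122)) + o(v) = (26871 - 122) + 114²*(10 + 114) = 26749 + 12996*124 = 26749 + 1611504 = 1638253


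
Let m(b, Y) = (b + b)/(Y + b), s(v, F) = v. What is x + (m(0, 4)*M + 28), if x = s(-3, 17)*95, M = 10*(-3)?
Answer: -257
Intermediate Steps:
M = -30
m(b, Y) = 2*b/(Y + b) (m(b, Y) = (2*b)/(Y + b) = 2*b/(Y + b))
x = -285 (x = -3*95 = -285)
x + (m(0, 4)*M + 28) = -285 + ((2*0/(4 + 0))*(-30) + 28) = -285 + ((2*0/4)*(-30) + 28) = -285 + ((2*0*(¼))*(-30) + 28) = -285 + (0*(-30) + 28) = -285 + (0 + 28) = -285 + 28 = -257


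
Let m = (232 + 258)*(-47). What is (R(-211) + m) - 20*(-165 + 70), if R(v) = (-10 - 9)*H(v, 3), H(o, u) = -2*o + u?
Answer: -29205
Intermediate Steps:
m = -23030 (m = 490*(-47) = -23030)
H(o, u) = u - 2*o
R(v) = -57 + 38*v (R(v) = (-10 - 9)*(3 - 2*v) = -19*(3 - 2*v) = -57 + 38*v)
(R(-211) + m) - 20*(-165 + 70) = ((-57 + 38*(-211)) - 23030) - 20*(-165 + 70) = ((-57 - 8018) - 23030) - 20*(-95) = (-8075 - 23030) + 1900 = -31105 + 1900 = -29205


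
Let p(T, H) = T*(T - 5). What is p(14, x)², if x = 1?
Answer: 15876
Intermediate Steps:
p(T, H) = T*(-5 + T)
p(14, x)² = (14*(-5 + 14))² = (14*9)² = 126² = 15876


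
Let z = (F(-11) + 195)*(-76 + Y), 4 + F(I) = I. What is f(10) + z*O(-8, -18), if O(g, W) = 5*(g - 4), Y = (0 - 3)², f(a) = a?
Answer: 723610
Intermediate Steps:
F(I) = -4 + I
Y = 9 (Y = (-3)² = 9)
O(g, W) = -20 + 5*g (O(g, W) = 5*(-4 + g) = -20 + 5*g)
z = -12060 (z = ((-4 - 11) + 195)*(-76 + 9) = (-15 + 195)*(-67) = 180*(-67) = -12060)
f(10) + z*O(-8, -18) = 10 - 12060*(-20 + 5*(-8)) = 10 - 12060*(-20 - 40) = 10 - 12060*(-60) = 10 + 723600 = 723610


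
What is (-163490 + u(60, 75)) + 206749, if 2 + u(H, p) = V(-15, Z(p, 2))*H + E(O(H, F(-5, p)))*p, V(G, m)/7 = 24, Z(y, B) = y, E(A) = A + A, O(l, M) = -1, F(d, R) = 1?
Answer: 53187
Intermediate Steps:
E(A) = 2*A
V(G, m) = 168 (V(G, m) = 7*24 = 168)
u(H, p) = -2 - 2*p + 168*H (u(H, p) = -2 + (168*H + (2*(-1))*p) = -2 + (168*H - 2*p) = -2 + (-2*p + 168*H) = -2 - 2*p + 168*H)
(-163490 + u(60, 75)) + 206749 = (-163490 + (-2 - 2*75 + 168*60)) + 206749 = (-163490 + (-2 - 150 + 10080)) + 206749 = (-163490 + 9928) + 206749 = -153562 + 206749 = 53187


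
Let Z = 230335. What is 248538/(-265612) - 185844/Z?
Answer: -53304698379/30589870010 ≈ -1.7426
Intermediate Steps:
248538/(-265612) - 185844/Z = 248538/(-265612) - 185844/230335 = 248538*(-1/265612) - 185844*1/230335 = -124269/132806 - 185844/230335 = -53304698379/30589870010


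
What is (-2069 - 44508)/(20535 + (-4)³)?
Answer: -46577/20471 ≈ -2.2753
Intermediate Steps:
(-2069 - 44508)/(20535 + (-4)³) = -46577/(20535 - 64) = -46577/20471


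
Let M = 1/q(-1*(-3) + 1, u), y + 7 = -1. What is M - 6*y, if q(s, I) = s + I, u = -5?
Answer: 47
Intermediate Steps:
q(s, I) = I + s
y = -8 (y = -7 - 1 = -8)
M = -1 (M = 1/(-5 + (-1*(-3) + 1)) = 1/(-5 + (3 + 1)) = 1/(-5 + 4) = 1/(-1) = -1)
M - 6*y = -1 - 6*(-8) = -1 + 48 = 47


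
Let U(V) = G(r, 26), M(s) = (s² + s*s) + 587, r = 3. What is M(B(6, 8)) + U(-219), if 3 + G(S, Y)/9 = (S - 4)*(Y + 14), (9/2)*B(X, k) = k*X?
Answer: 3848/9 ≈ 427.56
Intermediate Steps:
B(X, k) = 2*X*k/9 (B(X, k) = 2*(k*X)/9 = 2*(X*k)/9 = 2*X*k/9)
M(s) = 587 + 2*s² (M(s) = (s² + s²) + 587 = 2*s² + 587 = 587 + 2*s²)
G(S, Y) = -27 + 9*(-4 + S)*(14 + Y) (G(S, Y) = -27 + 9*((S - 4)*(Y + 14)) = -27 + 9*((-4 + S)*(14 + Y)) = -27 + 9*(-4 + S)*(14 + Y))
U(V) = -387 (U(V) = -531 - 36*26 + 126*3 + 9*3*26 = -531 - 936 + 378 + 702 = -387)
M(B(6, 8)) + U(-219) = (587 + 2*((2/9)*6*8)²) - 387 = (587 + 2*(32/3)²) - 387 = (587 + 2*(1024/9)) - 387 = (587 + 2048/9) - 387 = 7331/9 - 387 = 3848/9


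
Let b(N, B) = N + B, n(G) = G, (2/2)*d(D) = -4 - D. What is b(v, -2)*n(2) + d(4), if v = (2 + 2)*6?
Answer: 36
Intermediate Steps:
d(D) = -4 - D
v = 24 (v = 4*6 = 24)
b(N, B) = B + N
b(v, -2)*n(2) + d(4) = (-2 + 24)*2 + (-4 - 1*4) = 22*2 + (-4 - 4) = 44 - 8 = 36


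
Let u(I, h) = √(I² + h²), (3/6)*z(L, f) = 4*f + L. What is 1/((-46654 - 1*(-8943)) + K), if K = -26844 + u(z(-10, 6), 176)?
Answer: -12911/833463253 - 4*√1985/4167316265 ≈ -1.5534e-5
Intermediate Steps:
z(L, f) = 2*L + 8*f (z(L, f) = 2*(4*f + L) = 2*(L + 4*f) = 2*L + 8*f)
K = -26844 + 4*√1985 (K = -26844 + √((2*(-10) + 8*6)² + 176²) = -26844 + √((-20 + 48)² + 30976) = -26844 + √(28² + 30976) = -26844 + √(784 + 30976) = -26844 + √31760 = -26844 + 4*√1985 ≈ -26666.)
1/((-46654 - 1*(-8943)) + K) = 1/((-46654 - 1*(-8943)) + (-26844 + 4*√1985)) = 1/((-46654 + 8943) + (-26844 + 4*√1985)) = 1/(-37711 + (-26844 + 4*√1985)) = 1/(-64555 + 4*√1985)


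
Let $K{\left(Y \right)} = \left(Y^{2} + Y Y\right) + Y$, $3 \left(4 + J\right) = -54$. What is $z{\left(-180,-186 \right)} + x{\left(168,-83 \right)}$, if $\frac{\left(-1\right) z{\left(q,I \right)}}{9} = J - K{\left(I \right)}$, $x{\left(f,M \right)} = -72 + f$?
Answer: $621348$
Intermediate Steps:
$J = -22$ ($J = -4 + \frac{1}{3} \left(-54\right) = -4 - 18 = -22$)
$K{\left(Y \right)} = Y + 2 Y^{2}$ ($K{\left(Y \right)} = \left(Y^{2} + Y^{2}\right) + Y = 2 Y^{2} + Y = Y + 2 Y^{2}$)
$z{\left(q,I \right)} = 198 + 9 I \left(1 + 2 I\right)$ ($z{\left(q,I \right)} = - 9 \left(-22 - I \left(1 + 2 I\right)\right) = 198 + 9 I \left(1 + 2 I\right)$)
$z{\left(-180,-186 \right)} + x{\left(168,-83 \right)} = \left(198 + 9 \left(-186\right) \left(1 + 2 \left(-186\right)\right)\right) + \left(-72 + 168\right) = \left(198 + 9 \left(-186\right) \left(1 - 372\right)\right) + 96 = \left(198 + 9 \left(-186\right) \left(-371\right)\right) + 96 = \left(198 + 621054\right) + 96 = 621252 + 96 = 621348$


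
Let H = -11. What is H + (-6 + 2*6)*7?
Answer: 31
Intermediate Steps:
H + (-6 + 2*6)*7 = -11 + (-6 + 2*6)*7 = -11 + (-6 + 12)*7 = -11 + 6*7 = -11 + 42 = 31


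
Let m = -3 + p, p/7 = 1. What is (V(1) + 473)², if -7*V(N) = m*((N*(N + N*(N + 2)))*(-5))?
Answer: 11498881/49 ≈ 2.3467e+5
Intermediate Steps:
p = 7 (p = 7*1 = 7)
m = 4 (m = -3 + 7 = 4)
V(N) = 20*N*(N + N*(2 + N))/7 (V(N) = -4*(N*(N + N*(N + 2)))*(-5)/7 = -4*(N*(N + N*(2 + N)))*(-5)/7 = -4*(-5*N*(N + N*(2 + N)))/7 = -(-20)*N*(N + N*(2 + N))/7 = 20*N*(N + N*(2 + N))/7)
(V(1) + 473)² = ((20/7)*1²*(3 + 1) + 473)² = ((20/7)*1*4 + 473)² = (80/7 + 473)² = (3391/7)² = 11498881/49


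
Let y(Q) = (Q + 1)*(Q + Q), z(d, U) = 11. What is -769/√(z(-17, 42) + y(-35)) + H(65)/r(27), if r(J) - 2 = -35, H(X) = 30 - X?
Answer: 35/33 - 769*√2391/2391 ≈ -14.666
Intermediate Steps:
r(J) = -33 (r(J) = 2 - 35 = -33)
y(Q) = 2*Q*(1 + Q) (y(Q) = (1 + Q)*(2*Q) = 2*Q*(1 + Q))
-769/√(z(-17, 42) + y(-35)) + H(65)/r(27) = -769/√(11 + 2*(-35)*(1 - 35)) + (30 - 1*65)/(-33) = -769/√(11 + 2*(-35)*(-34)) + (30 - 65)*(-1/33) = -769/√(11 + 2380) - 35*(-1/33) = -769*√2391/2391 + 35/33 = 35/33 - 769*√2391/2391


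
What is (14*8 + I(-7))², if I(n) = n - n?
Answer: 12544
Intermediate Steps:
I(n) = 0
(14*8 + I(-7))² = (14*8 + 0)² = (112 + 0)² = 112² = 12544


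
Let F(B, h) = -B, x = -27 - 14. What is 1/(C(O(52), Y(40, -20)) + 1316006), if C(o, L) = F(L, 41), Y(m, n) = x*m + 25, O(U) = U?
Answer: 1/1317621 ≈ 7.5894e-7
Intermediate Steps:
x = -41
Y(m, n) = 25 - 41*m (Y(m, n) = -41*m + 25 = 25 - 41*m)
C(o, L) = -L
1/(C(O(52), Y(40, -20)) + 1316006) = 1/(-(25 - 41*40) + 1316006) = 1/(-(25 - 1640) + 1316006) = 1/(-1*(-1615) + 1316006) = 1/(1615 + 1316006) = 1/1317621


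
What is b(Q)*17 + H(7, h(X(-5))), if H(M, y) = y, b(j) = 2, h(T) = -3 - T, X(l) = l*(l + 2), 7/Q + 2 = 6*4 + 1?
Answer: 16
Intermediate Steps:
Q = 7/23 (Q = 7/(-2 + (6*4 + 1)) = 7/(-2 + (24 + 1)) = 7/(-2 + 25) = 7/23 ≈ 0.30435)
X(l) = l*(2 + l)
b(Q)*17 + H(7, h(X(-5))) = 2*17 + (-3 - (-5)*(2 - 5)) = 34 + (-3 - (-5)*(-3)) = 34 + (-3 - 1*15) = 34 + (-3 - 15) = 34 - 18 = 16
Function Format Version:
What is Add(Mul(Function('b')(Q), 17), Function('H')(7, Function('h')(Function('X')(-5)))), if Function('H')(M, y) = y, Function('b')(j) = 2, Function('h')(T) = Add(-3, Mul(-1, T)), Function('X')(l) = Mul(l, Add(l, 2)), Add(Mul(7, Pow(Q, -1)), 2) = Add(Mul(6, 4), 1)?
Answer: 16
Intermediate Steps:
Q = Rational(7, 23) (Q = Mul(7, Pow(Add(-2, Add(Mul(6, 4), 1)), -1)) = Mul(7, Pow(Add(-2, Add(24, 1)), -1)) = Mul(7, Pow(Add(-2, 25), -1)) = Mul(7, Pow(23, -1)) = Mul(7, Rational(1, 23)) = Rational(7, 23) ≈ 0.30435)
Function('X')(l) = Mul(l, Add(2, l))
Add(Mul(Function('b')(Q), 17), Function('H')(7, Function('h')(Function('X')(-5)))) = Add(Mul(2, 17), Add(-3, Mul(-1, Mul(-5, Add(2, -5))))) = Add(34, Add(-3, Mul(-1, Mul(-5, -3)))) = Add(34, Add(-3, Mul(-1, 15))) = Add(34, Add(-3, -15)) = Add(34, -18) = 16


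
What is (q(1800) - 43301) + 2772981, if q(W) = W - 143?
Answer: 2731337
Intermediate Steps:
q(W) = -143 + W
(q(1800) - 43301) + 2772981 = ((-143 + 1800) - 43301) + 2772981 = (1657 - 43301) + 2772981 = -41644 + 2772981 = 2731337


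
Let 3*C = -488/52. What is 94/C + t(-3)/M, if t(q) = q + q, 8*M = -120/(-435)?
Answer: -12447/61 ≈ -204.05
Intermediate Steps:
M = 1/29 (M = (-120/(-435))/8 = (-120*(-1/435))/8 = (1/8)*(8/29) = 1/29 ≈ 0.034483)
t(q) = 2*q
C = -122/39 (C = (-488/52)/3 = (-488*1/52)/3 = (1/3)*(-122/13) = -122/39 ≈ -3.1282)
94/C + t(-3)/M = 94/(-122/39) + (2*(-3))/(1/29) = 94*(-39/122) - 6*29 = -1833/61 - 174 = -12447/61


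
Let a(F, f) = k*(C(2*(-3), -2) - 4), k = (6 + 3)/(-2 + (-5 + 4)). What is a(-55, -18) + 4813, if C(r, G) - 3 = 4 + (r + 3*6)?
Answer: 4768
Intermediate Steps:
k = -3 (k = 9/(-2 - 1) = 9/(-3) = 9*(-1/3) = -3)
C(r, G) = 25 + r (C(r, G) = 3 + (4 + (r + 3*6)) = 3 + (4 + (r + 18)) = 3 + (4 + (18 + r)) = 3 + (22 + r) = 25 + r)
a(F, f) = -45 (a(F, f) = -3*((25 + 2*(-3)) - 4) = -3*((25 - 6) - 4) = -3*(19 - 4) = -3*15 = -45)
a(-55, -18) + 4813 = -45 + 4813 = 4768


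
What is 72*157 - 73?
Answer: 11231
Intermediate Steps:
72*157 - 73 = 11304 - 73 = 11231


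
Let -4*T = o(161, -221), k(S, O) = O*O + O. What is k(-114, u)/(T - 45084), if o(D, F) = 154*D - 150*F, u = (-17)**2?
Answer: -8381/5957 ≈ -1.4069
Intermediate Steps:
u = 289
o(D, F) = -150*F + 154*D
k(S, O) = O + O**2 (k(S, O) = O**2 + O = O + O**2)
T = -14486 (T = -(-150*(-221) + 154*161)/4 = -(33150 + 24794)/4 = -1/4*57944 = -14486)
k(-114, u)/(T - 45084) = (289*(1 + 289))/(-14486 - 45084) = (289*290)/(-59570) = 83810*(-1/59570) = -8381/5957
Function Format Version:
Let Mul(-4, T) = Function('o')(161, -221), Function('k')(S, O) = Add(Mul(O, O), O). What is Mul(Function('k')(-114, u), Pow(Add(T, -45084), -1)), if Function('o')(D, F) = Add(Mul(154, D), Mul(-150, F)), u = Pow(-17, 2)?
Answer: Rational(-8381, 5957) ≈ -1.4069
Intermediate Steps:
u = 289
Function('o')(D, F) = Add(Mul(-150, F), Mul(154, D))
Function('k')(S, O) = Add(O, Pow(O, 2)) (Function('k')(S, O) = Add(Pow(O, 2), O) = Add(O, Pow(O, 2)))
T = -14486 (T = Mul(Rational(-1, 4), Add(Mul(-150, -221), Mul(154, 161))) = Mul(Rational(-1, 4), Add(33150, 24794)) = Mul(Rational(-1, 4), 57944) = -14486)
Mul(Function('k')(-114, u), Pow(Add(T, -45084), -1)) = Mul(Mul(289, Add(1, 289)), Pow(Add(-14486, -45084), -1)) = Mul(Mul(289, 290), Pow(-59570, -1)) = Mul(83810, Rational(-1, 59570)) = Rational(-8381, 5957)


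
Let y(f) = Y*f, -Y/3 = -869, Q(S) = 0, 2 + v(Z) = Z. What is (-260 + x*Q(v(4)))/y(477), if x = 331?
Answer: -260/1243539 ≈ -0.00020908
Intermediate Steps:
v(Z) = -2 + Z
Y = 2607 (Y = -3*(-869) = 2607)
y(f) = 2607*f
(-260 + x*Q(v(4)))/y(477) = (-260 + 331*0)/((2607*477)) = (-260 + 0)/1243539 = -260*1/1243539 = -260/1243539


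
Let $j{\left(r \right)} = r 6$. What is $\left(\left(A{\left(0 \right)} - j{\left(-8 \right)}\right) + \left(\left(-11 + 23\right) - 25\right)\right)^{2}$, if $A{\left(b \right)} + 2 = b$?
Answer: $1089$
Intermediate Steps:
$A{\left(b \right)} = -2 + b$
$j{\left(r \right)} = 6 r$
$\left(\left(A{\left(0 \right)} - j{\left(-8 \right)}\right) + \left(\left(-11 + 23\right) - 25\right)\right)^{2} = \left(\left(\left(-2 + 0\right) - 6 \left(-8\right)\right) + \left(\left(-11 + 23\right) - 25\right)\right)^{2} = \left(\left(-2 - -48\right) + \left(12 - 25\right)\right)^{2} = \left(\left(-2 + 48\right) - 13\right)^{2} = \left(46 - 13\right)^{2} = 33^{2} = 1089$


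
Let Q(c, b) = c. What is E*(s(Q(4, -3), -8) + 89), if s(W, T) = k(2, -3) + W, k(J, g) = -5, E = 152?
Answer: 13376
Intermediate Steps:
s(W, T) = -5 + W
E*(s(Q(4, -3), -8) + 89) = 152*((-5 + 4) + 89) = 152*(-1 + 89) = 152*88 = 13376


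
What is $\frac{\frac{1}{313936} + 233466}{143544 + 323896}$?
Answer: $\frac{73293382177}{146746243840} \approx 0.49946$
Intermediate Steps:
$\frac{\frac{1}{313936} + 233466}{143544 + 323896} = \frac{\frac{1}{313936} + 233466}{467440} = \frac{73293382177}{313936} \cdot \frac{1}{467440} = \frac{73293382177}{146746243840}$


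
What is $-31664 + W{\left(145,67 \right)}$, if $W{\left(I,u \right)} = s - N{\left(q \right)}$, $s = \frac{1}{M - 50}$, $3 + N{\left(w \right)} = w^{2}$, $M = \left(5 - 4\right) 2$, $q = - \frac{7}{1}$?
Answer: $- \frac{1522081}{48} \approx -31710.0$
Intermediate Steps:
$q = -7$ ($q = \left(-7\right) 1 = -7$)
$M = 2$ ($M = 1 \cdot 2 = 2$)
$N{\left(w \right)} = -3 + w^{2}$
$s = - \frac{1}{48}$ ($s = \frac{1}{2 - 50} = \frac{1}{-48} = - \frac{1}{48} \approx -0.020833$)
$W{\left(I,u \right)} = - \frac{2209}{48}$ ($W{\left(I,u \right)} = - \frac{1}{48} - \left(-3 + \left(-7\right)^{2}\right) = - \frac{1}{48} - \left(-3 + 49\right) = - \frac{1}{48} - 46 = - \frac{2209}{48}$)
$-31664 + W{\left(145,67 \right)} = -31664 - \frac{2209}{48} = - \frac{1522081}{48}$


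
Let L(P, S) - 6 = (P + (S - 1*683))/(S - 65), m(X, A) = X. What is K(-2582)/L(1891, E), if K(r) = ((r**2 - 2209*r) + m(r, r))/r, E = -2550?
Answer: -6262925/8516 ≈ -735.43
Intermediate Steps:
L(P, S) = 6 + (-683 + P + S)/(-65 + S) (L(P, S) = 6 + (P + (S - 1*683))/(S - 65) = 6 + (P + (S - 683))/(-65 + S) = 6 + (P + (-683 + S))/(-65 + S) = 6 + (-683 + P + S)/(-65 + S))
K(r) = (r**2 - 2208*r)/r (K(r) = ((r**2 - 2209*r) + r)/r = (r**2 - 2208*r)/r)
K(-2582)/L(1891, E) = (-2208 - 2582)/(((-1073 + 1891 + 7*(-2550))/(-65 - 2550))) = -4790*(-2615/(-1073 + 1891 - 17850)) = -4790/((-1/2615*(-17032))) = -4790/17032/2615 = -4790*2615/17032 = -6262925/8516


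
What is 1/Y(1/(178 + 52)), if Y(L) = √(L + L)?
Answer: √115 ≈ 10.724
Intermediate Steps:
Y(L) = √2*√L (Y(L) = √(2*L) = √2*√L)
1/Y(1/(178 + 52)) = 1/(√2*√(1/(178 + 52))) = 1/(√2*√(1/230)) = 1/(√2*(√230/230)) = 1/(√115/115) = √115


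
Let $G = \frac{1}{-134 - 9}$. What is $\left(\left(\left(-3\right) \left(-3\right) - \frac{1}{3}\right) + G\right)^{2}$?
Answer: $\frac{13801225}{184041} \approx 74.99$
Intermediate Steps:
$G = - \frac{1}{143}$ ($G = \frac{1}{-143} = - \frac{1}{143} \approx -0.006993$)
$\left(\left(\left(-3\right) \left(-3\right) - \frac{1}{3}\right) + G\right)^{2} = \left(\left(\left(-3\right) \left(-3\right) - \frac{1}{3}\right) - \frac{1}{143}\right)^{2} = \left(\left(9 - \frac{1}{3}\right) - \frac{1}{143}\right)^{2} = \left(\frac{26}{3} - \frac{1}{143}\right)^{2} = \left(\frac{3715}{429}\right)^{2} = \frac{13801225}{184041}$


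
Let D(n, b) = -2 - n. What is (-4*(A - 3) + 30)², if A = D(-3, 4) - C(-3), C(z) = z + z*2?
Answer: 4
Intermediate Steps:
C(z) = 3*z (C(z) = z + 2*z = 3*z)
A = 10 (A = (-2 - 1*(-3)) - 3*(-3) = (-2 + 3) - 1*(-9) = 1 + 9 = 10)
(-4*(A - 3) + 30)² = (-4*(10 - 3) + 30)² = (-4*7 + 30)² = (-28 + 30)² = 2² = 4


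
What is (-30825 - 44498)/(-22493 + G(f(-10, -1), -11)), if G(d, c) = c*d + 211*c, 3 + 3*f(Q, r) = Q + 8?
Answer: 225969/74387 ≈ 3.0378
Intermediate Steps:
f(Q, r) = 5/3 + Q/3 (f(Q, r) = -1 + (Q + 8)/3 = -1 + (8 + Q)/3 = -1 + (8/3 + Q/3) = 5/3 + Q/3)
G(d, c) = 211*c + c*d
(-30825 - 44498)/(-22493 + G(f(-10, -1), -11)) = (-30825 - 44498)/(-22493 - 11*(211 + (5/3 + (1/3)*(-10)))) = -75323/(-22493 - 11*(211 + (5/3 - 10/3))) = -75323/(-22493 - 11*(211 - 5/3)) = -75323/(-22493 - 11*628/3) = -75323/(-22493 - 6908/3) = -75323/(-74387/3) = -75323*(-3/74387) = 225969/74387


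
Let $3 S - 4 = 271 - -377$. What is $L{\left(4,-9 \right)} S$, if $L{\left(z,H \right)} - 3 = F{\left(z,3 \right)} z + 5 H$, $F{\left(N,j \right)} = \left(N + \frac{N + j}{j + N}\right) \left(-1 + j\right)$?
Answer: $- \frac{1304}{3} \approx -434.67$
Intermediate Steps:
$F{\left(N,j \right)} = \left(1 + N\right) \left(-1 + j\right)$ ($F{\left(N,j \right)} = \left(N + \frac{N + j}{N + j}\right) \left(-1 + j\right) = \left(N + 1\right) \left(-1 + j\right) = \left(1 + N\right) \left(-1 + j\right)$)
$L{\left(z,H \right)} = 3 + 5 H + z \left(2 + 2 z\right)$ ($L{\left(z,H \right)} = 3 + \left(\left(-1 + 3 - z + z 3\right) z + 5 H\right) = 3 + \left(\left(-1 + 3 - z + 3 z\right) z + 5 H\right) = 3 + \left(\left(2 + 2 z\right) z + 5 H\right) = 3 + \left(z \left(2 + 2 z\right) + 5 H\right) = 3 + \left(5 H + z \left(2 + 2 z\right)\right) = 3 + 5 H + z \left(2 + 2 z\right)$)
$S = \frac{652}{3}$ ($S = \frac{4}{3} + \frac{271 - -377}{3} = \frac{4}{3} + \frac{271 + 377}{3} = \frac{4}{3} + \frac{1}{3} \cdot 648 = \frac{4}{3} + 216 = \frac{652}{3} \approx 217.33$)
$L{\left(4,-9 \right)} S = \left(3 + 5 \left(-9\right) + 2 \cdot 4 \left(1 + 4\right)\right) \frac{652}{3} = \left(3 - 45 + 2 \cdot 4 \cdot 5\right) \frac{652}{3} = \left(3 - 45 + 40\right) \frac{652}{3} = \left(-2\right) \frac{652}{3} = - \frac{1304}{3}$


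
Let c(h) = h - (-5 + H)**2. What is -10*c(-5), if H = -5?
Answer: 1050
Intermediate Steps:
c(h) = -100 + h (c(h) = h - (-5 - 5)**2 = h - 1*(-10)**2 = h - 1*100 = h - 100 = -100 + h)
-10*c(-5) = -10*(-100 - 5) = -10*(-105) = 1050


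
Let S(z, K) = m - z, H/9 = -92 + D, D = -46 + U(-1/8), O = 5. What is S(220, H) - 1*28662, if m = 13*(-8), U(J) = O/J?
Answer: -28986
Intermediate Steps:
U(J) = 5/J
D = -86 (D = -46 + 5/((-1/8)) = -46 + 5/((-1*⅛)) = -46 + 5/(-⅛) = -46 + 5*(-8) = -46 - 40 = -86)
m = -104
H = -1602 (H = 9*(-92 - 86) = 9*(-178) = -1602)
S(z, K) = -104 - z
S(220, H) - 1*28662 = (-104 - 1*220) - 1*28662 = (-104 - 220) - 28662 = -324 - 28662 = -28986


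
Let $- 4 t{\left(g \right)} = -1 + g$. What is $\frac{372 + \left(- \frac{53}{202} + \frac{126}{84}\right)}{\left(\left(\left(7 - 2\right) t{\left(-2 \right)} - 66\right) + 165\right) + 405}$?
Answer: $\frac{150788}{205131} \approx 0.73508$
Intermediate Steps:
$t{\left(g \right)} = \frac{1}{4} - \frac{g}{4}$ ($t{\left(g \right)} = - \frac{-1 + g}{4} = \frac{1}{4} - \frac{g}{4}$)
$\frac{372 + \left(- \frac{53}{202} + \frac{126}{84}\right)}{\left(\left(\left(7 - 2\right) t{\left(-2 \right)} - 66\right) + 165\right) + 405} = \frac{372 + \left(- \frac{53}{202} + \frac{126}{84}\right)}{\left(\left(\left(7 - 2\right) \left(\frac{1}{4} - - \frac{1}{2}\right) - 66\right) + 165\right) + 405} = \frac{372 + \left(\left(-53\right) \frac{1}{202} + 126 \cdot \frac{1}{84}\right)}{\left(\left(5 \left(\frac{1}{4} + \frac{1}{2}\right) - 66\right) + 165\right) + 405} = \frac{372 + \left(- \frac{53}{202} + \frac{3}{2}\right)}{\left(\left(5 \cdot \frac{3}{4} - 66\right) + 165\right) + 405} = \frac{372 + \frac{125}{101}}{\left(\left(\frac{15}{4} - 66\right) + 165\right) + 405} = \frac{37697}{101 \left(\left(- \frac{249}{4} + 165\right) + 405\right)} = \frac{37697}{101 \left(\frac{411}{4} + 405\right)} = \frac{37697}{101 \cdot \frac{2031}{4}} = \frac{37697}{101} \cdot \frac{4}{2031} = \frac{150788}{205131}$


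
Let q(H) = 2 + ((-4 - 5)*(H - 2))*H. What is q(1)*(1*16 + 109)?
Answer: 1375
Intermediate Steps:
q(H) = 2 + H*(18 - 9*H) (q(H) = 2 + (-9*(-2 + H))*H = 2 + (18 - 9*H)*H = 2 + H*(18 - 9*H))
q(1)*(1*16 + 109) = (2 - 9*1² + 18*1)*(1*16 + 109) = (2 - 9*1 + 18)*(16 + 109) = (2 - 9 + 18)*125 = 11*125 = 1375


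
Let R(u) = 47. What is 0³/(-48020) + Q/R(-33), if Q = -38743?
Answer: -38743/47 ≈ -824.32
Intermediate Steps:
0³/(-48020) + Q/R(-33) = 0³/(-48020) - 38743/47 = 0*(-1/48020) - 38743*1/47 = 0 - 38743/47 = -38743/47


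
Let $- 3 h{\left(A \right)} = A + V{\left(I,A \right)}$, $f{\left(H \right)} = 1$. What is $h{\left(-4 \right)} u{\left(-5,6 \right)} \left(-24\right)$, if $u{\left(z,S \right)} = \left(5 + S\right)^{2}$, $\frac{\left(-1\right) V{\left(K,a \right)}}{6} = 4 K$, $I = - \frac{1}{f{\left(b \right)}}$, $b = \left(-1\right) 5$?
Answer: $19360$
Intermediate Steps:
$b = -5$
$I = -1$ ($I = - 1^{-1} = \left(-1\right) 1 = -1$)
$V{\left(K,a \right)} = - 24 K$ ($V{\left(K,a \right)} = - 6 \cdot 4 K = - 24 K$)
$h{\left(A \right)} = -8 - \frac{A}{3}$ ($h{\left(A \right)} = - \frac{A - -24}{3} = - \frac{A + 24}{3} = - \frac{24 + A}{3} = -8 - \frac{A}{3}$)
$h{\left(-4 \right)} u{\left(-5,6 \right)} \left(-24\right) = \left(-8 - - \frac{4}{3}\right) \left(5 + 6\right)^{2} \left(-24\right) = \left(-8 + \frac{4}{3}\right) 11^{2} \left(-24\right) = \left(- \frac{20}{3}\right) 121 \left(-24\right) = \left(- \frac{2420}{3}\right) \left(-24\right) = 19360$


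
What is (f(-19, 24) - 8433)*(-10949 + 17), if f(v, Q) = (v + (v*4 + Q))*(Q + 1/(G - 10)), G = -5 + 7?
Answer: 221441325/2 ≈ 1.1072e+8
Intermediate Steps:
G = 2
f(v, Q) = (-⅛ + Q)*(Q + 5*v) (f(v, Q) = (v + (v*4 + Q))*(Q + 1/(2 - 10)) = (v + (4*v + Q))*(Q + 1/(-8)) = (v + (Q + 4*v))*(Q - ⅛) = (Q + 5*v)*(-⅛ + Q) = (-⅛ + Q)*(Q + 5*v))
(f(-19, 24) - 8433)*(-10949 + 17) = ((24² - 5/8*(-19) - ⅛*24 + 5*24*(-19)) - 8433)*(-10949 + 17) = ((576 + 95/8 - 3 - 2280) - 8433)*(-10932) = (-13561/8 - 8433)*(-10932) = -81025/8*(-10932) = 221441325/2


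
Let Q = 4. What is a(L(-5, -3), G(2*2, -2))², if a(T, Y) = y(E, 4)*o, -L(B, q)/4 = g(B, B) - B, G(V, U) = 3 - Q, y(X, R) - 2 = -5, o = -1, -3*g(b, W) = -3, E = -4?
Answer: 9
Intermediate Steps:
g(b, W) = 1 (g(b, W) = -⅓*(-3) = 1)
y(X, R) = -3 (y(X, R) = 2 - 5 = -3)
G(V, U) = -1 (G(V, U) = 3 - 1*4 = 3 - 4 = -1)
L(B, q) = -4 + 4*B (L(B, q) = -4*(1 - B) = -4 + 4*B)
a(T, Y) = 3 (a(T, Y) = -3*(-1) = 3)
a(L(-5, -3), G(2*2, -2))² = 3² = 9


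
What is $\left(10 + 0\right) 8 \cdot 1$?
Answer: $80$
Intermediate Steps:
$\left(10 + 0\right) 8 \cdot 1 = 10 \cdot 8 \cdot 1 = 80 \cdot 1 = 80$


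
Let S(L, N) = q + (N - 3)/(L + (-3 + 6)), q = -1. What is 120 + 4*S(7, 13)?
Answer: 120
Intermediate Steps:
S(L, N) = -1 + (-3 + N)/(3 + L) (S(L, N) = -1 + (N - 3)/(L + (-3 + 6)) = -1 + (-3 + N)/(L + 3) = -1 + (-3 + N)/(3 + L))
120 + 4*S(7, 13) = 120 + 4*((-6 + 13 - 1*7)/(3 + 7)) = 120 + 4*((-6 + 13 - 7)/10) = 120 + 4*((⅒)*0) = 120 + 4*0 = 120 + 0 = 120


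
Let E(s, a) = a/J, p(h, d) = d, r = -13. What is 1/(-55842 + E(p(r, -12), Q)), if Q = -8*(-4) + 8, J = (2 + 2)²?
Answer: -2/111679 ≈ -1.7908e-5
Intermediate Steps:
J = 16 (J = 4² = 16)
Q = 40 (Q = 32 + 8 = 40)
E(s, a) = a/16
1/(-55842 + E(p(r, -12), Q)) = 1/(-55842 + (1/16)*40) = 1/(-55842 + 5/2) = 1/(-111679/2) = -2/111679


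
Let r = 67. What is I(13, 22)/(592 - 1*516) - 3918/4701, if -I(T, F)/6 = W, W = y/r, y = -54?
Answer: -1535611/1994791 ≈ -0.76981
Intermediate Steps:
W = -54/67 ≈ -0.80597
I(T, F) = 324/67 (I(T, F) = -6*(-54/67) = 324/67)
I(13, 22)/(592 - 1*516) - 3918/4701 = 324/(67*(592 - 1*516)) - 3918/4701 = 324/(67*(592 - 516)) - 3918*1/4701 = (324/67)/76 - 1306/1567 = (324/67)*(1/76) - 1306/1567 = 81/1273 - 1306/1567 = -1535611/1994791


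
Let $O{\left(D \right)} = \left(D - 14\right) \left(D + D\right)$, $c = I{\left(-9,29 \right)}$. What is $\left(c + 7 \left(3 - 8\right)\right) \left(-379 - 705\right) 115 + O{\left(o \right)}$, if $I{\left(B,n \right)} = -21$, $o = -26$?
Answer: $6983040$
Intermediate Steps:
$c = -21$
$O{\left(D \right)} = 2 D \left(-14 + D\right)$ ($O{\left(D \right)} = \left(-14 + D\right) 2 D = 2 D \left(-14 + D\right)$)
$\left(c + 7 \left(3 - 8\right)\right) \left(-379 - 705\right) 115 + O{\left(o \right)} = \left(-21 + 7 \left(3 - 8\right)\right) \left(-379 - 705\right) 115 + 2 \left(-26\right) \left(-14 - 26\right) = \left(-21 + 7 \left(-5\right)\right) \left(-1084\right) 115 + 2 \left(-26\right) \left(-40\right) = \left(-21 - 35\right) \left(-1084\right) 115 + 2080 = \left(-56\right) \left(-1084\right) 115 + 2080 = 60704 \cdot 115 + 2080 = 6980960 + 2080 = 6983040$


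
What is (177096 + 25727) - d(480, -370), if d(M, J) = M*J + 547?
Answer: 379876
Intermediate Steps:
d(M, J) = 547 + J*M (d(M, J) = J*M + 547 = 547 + J*M)
(177096 + 25727) - d(480, -370) = (177096 + 25727) - (547 - 370*480) = 202823 - (547 - 177600) = 202823 - 1*(-177053) = 202823 + 177053 = 379876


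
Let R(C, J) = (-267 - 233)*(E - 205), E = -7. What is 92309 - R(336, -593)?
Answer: -13691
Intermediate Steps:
R(C, J) = 106000 (R(C, J) = (-267 - 233)*(-7 - 205) = -500*(-212) = 106000)
92309 - R(336, -593) = 92309 - 1*106000 = 92309 - 106000 = -13691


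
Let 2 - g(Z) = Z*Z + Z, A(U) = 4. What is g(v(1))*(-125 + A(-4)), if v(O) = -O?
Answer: -242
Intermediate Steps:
g(Z) = 2 - Z - Z**2 (g(Z) = 2 - (Z*Z + Z) = 2 - (Z**2 + Z) = 2 - (Z + Z**2) = 2 + (-Z - Z**2) = 2 - Z - Z**2)
g(v(1))*(-125 + A(-4)) = (2 - (-1) - (-1*1)**2)*(-125 + 4) = (2 - 1*(-1) - 1*(-1)**2)*(-121) = (2 + 1 - 1*1)*(-121) = (2 + 1 - 1)*(-121) = 2*(-121) = -242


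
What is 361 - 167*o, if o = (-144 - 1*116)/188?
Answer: 27822/47 ≈ 591.96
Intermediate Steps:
o = -65/47 (o = (-144 - 116)*(1/188) = -260*1/188 = -65/47 ≈ -1.3830)
361 - 167*o = 361 - 167*(-65/47) = 361 + 10855/47 = 27822/47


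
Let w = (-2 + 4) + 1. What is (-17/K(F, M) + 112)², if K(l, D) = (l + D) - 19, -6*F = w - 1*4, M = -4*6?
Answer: 834400996/66049 ≈ 12633.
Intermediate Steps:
M = -24
w = 3 (w = 2 + 1 = 3)
F = ⅙ (F = -(3 - 1*4)/6 = -(3 - 4)/6 = -⅙*(-1) = ⅙ ≈ 0.16667)
K(l, D) = -19 + D + l (K(l, D) = (D + l) - 19 = -19 + D + l)
(-17/K(F, M) + 112)² = (-17/(-19 - 24 + ⅙) + 112)² = (-17/(-257/6) + 112)² = (-17*(-6/257) + 112)² = (102/257 + 112)² = (28886/257)² = 834400996/66049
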